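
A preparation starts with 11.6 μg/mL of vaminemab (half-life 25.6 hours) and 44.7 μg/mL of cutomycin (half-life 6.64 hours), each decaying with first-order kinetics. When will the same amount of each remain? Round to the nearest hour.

Set 11.6·(1/2)^(t/25.6) = 44.7·(1/2)^(t/6.64).
Taking log₂: log₂(11.6/44.7) = t·(1/25.6 − 1/6.64).
log₂(0.25951) = -1.9462; 1/25.6 − 1/6.64 = -0.11154.
t = -1.9462 / -0.11154 ≈ 17.448 hours.

17 hours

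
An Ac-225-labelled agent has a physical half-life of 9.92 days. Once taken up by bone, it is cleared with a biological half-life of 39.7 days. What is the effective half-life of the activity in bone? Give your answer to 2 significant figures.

7.9 days

1/t_eff = 1/t_phys + 1/t_biol = 1/9.92 + 1/39.7 = 0.126 per day.
t_eff = 9.92 × 39.7 / (9.92 + 39.7) ≈ 7.9368 days.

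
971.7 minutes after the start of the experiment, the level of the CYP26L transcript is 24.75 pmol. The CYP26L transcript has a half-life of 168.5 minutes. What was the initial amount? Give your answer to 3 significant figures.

1350 pmol

Number of half-lives elapsed: n = 971.7/168.5 ≈ 5.7668.
A₀ = A × 2^n = 24.75 × 2^5.7668 = 24.75 × 54.446 ≈ 1347.5 pmol.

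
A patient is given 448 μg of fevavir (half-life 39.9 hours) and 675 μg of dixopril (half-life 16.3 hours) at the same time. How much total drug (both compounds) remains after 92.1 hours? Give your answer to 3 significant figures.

fevavir: 448 × (1/2)^(92.1/39.9) = 448 × (1/2)^2.3083 ≈ 90.452 μg.
dixopril: 675 × (1/2)^(92.1/16.3) = 675 × (1/2)^5.6503 ≈ 13.44 μg.
Total = 90.452 + 13.44 ≈ 103.89 μg.

104 μg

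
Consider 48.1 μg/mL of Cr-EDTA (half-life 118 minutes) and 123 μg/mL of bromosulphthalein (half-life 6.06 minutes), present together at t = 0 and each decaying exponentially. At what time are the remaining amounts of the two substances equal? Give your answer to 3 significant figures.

8.65 minutes

Set 48.1·(1/2)^(t/118) = 123·(1/2)^(t/6.06).
Taking log₂: log₂(48.1/123) = t·(1/118 − 1/6.06).
log₂(0.39106) = -1.3545; 1/118 − 1/6.06 = -0.15654.
t = -1.3545 / -0.15654 ≈ 8.653 minutes.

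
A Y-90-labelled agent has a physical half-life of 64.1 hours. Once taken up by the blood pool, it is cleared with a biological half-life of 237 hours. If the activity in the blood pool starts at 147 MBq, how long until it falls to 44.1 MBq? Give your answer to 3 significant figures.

87.6 hours

1/t_eff = 1/t_phys + 1/t_biol = 1/64.1 + 1/237 = 0.01982 per hour.
t_eff = 64.1 × 237 / (64.1 + 237) ≈ 50.454 hours.
n = log₂(147/44.1) ≈ 1.737; t = 1.737 × 50.454 ≈ 87.637 hours.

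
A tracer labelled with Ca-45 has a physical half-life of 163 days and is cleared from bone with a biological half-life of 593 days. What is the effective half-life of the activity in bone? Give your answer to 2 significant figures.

130 days

1/t_eff = 1/t_phys + 1/t_biol = 1/163 + 1/593 = 0.0078213 per day.
t_eff = 163 × 593 / (163 + 593) ≈ 127.86 days.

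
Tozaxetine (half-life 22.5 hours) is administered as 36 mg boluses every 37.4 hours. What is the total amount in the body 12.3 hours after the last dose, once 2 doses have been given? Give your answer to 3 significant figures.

The 2 doses were given 49.7, 12.3 hours ago.
Total = 36·(1/2)^(49.7/22.5) + 36·(1/2)^(12.3/22.5)
      = 7.7868 + 24.646 ≈ 32.432 mg.

32.4 mg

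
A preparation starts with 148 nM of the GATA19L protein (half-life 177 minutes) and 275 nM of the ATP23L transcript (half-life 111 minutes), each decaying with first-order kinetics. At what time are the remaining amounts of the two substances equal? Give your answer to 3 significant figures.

266 minutes

Set 148·(1/2)^(t/177) = 275·(1/2)^(t/111).
Taking log₂: log₂(148/275) = t·(1/177 − 1/111).
log₂(0.53818) = -0.89383; 1/177 − 1/111 = -0.0033593.
t = -0.89383 / -0.0033593 ≈ 266.08 minutes.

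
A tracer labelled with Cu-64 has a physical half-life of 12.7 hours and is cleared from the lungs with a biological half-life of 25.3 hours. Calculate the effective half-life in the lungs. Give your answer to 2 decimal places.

1/t_eff = 1/t_phys + 1/t_biol = 1/12.7 + 1/25.3 = 0.11827 per hour.
t_eff = 12.7 × 25.3 / (12.7 + 25.3) ≈ 8.4555 hours.

8.46 hours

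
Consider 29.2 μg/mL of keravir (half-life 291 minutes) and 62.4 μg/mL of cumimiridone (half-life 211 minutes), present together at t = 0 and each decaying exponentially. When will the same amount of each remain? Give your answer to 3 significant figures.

Set 29.2·(1/2)^(t/291) = 62.4·(1/2)^(t/211).
Taking log₂: log₂(29.2/62.4) = t·(1/291 − 1/211).
log₂(0.46795) = -1.0956; 1/291 − 1/211 = -0.0013029.
t = -1.0956 / -0.0013029 ≈ 840.87 minutes.

841 minutes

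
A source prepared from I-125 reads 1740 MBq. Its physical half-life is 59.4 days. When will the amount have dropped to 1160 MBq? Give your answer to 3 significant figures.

34.7 days

Fraction remaining = 1160/1740 ≈ 0.66667.
n = log₂(1740/1160) = ln(1.5)/ln 2 ≈ 0.58496 half-lives.
t = n × t½ = 0.58496 × 59.4 ≈ 34.747 days.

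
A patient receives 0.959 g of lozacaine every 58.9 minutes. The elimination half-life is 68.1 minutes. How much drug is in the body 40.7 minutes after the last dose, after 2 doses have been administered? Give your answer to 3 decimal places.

0.982 g

The 2 doses were given 99.6, 40.7 minutes ago.
Total = 0.959·(1/2)^(99.6/68.1) + 0.959·(1/2)^(40.7/68.1)
      = 0.34797 + 0.63374 ≈ 0.98171 g.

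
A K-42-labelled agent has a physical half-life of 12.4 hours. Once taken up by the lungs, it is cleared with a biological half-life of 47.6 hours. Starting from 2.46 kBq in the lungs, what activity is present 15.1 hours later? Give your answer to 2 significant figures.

0.85 kBq

1/t_eff = 1/t_phys + 1/t_biol = 1/12.4 + 1/47.6 = 0.10165 per hour.
t_eff = 12.4 × 47.6 / (12.4 + 47.6) ≈ 9.8373 hours.
Remaining = 2.46 × (1/2)^(15.1/9.8373) = 2.46 × (1/2)^1.535 ≈ 0.84891 kBq.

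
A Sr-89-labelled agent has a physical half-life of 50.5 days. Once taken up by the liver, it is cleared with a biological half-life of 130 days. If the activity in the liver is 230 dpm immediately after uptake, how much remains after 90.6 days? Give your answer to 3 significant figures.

40.9 dpm

1/t_eff = 1/t_phys + 1/t_biol = 1/50.5 + 1/130 = 0.027494 per day.
t_eff = 50.5 × 130 / (50.5 + 130) ≈ 36.371 days.
Remaining = 230 × (1/2)^(90.6/36.371) = 230 × (1/2)^2.491 ≈ 40.914 dpm.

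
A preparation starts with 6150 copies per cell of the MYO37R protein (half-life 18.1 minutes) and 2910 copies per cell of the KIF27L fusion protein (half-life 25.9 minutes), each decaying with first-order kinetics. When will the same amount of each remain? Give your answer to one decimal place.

64.9 minutes

Set 6150·(1/2)^(t/18.1) = 2910·(1/2)^(t/25.9).
Taking log₂: log₂(6150/2910) = t·(1/18.1 − 1/25.9).
log₂(2.1134) = 1.0796; 1/18.1 − 1/25.9 = 0.016639.
t = 1.0796 / 0.016639 ≈ 64.883 minutes.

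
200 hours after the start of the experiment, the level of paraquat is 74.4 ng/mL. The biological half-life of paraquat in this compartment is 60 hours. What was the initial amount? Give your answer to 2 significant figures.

750 ng/mL

Number of half-lives elapsed: n = 200/60 ≈ 3.3333.
A₀ = A × 2^n = 74.4 × 2^3.3333 = 74.4 × 10.079 ≈ 749.91 ng/mL.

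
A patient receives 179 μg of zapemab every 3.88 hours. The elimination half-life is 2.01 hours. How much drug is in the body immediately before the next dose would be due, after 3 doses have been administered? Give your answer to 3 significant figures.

62.5 μg

The 3 doses were given 11.64, 7.76, 3.88 hours ago.
Total = 179·(1/2)^(11.64/2.01) + 179·(1/2)^(7.76/2.01) + 179·(1/2)^(3.88/2.01)
      = 3.2328 + 12.322 + 46.963 ≈ 62.518 μg.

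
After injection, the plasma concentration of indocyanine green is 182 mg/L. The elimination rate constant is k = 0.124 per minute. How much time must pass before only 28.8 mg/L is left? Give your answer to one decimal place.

t½ = ln 2 / k = 0.69315 / 0.124 ≈ 5.5899 minutes.
Fraction remaining = 28.8/182 ≈ 0.15824.
n = log₂(182/28.8) = ln(6.3194)/ln 2 ≈ 2.6598 half-lives.
t = n × t½ = 2.6598 × 5.5899 ≈ 14.868 minutes.

14.9 minutes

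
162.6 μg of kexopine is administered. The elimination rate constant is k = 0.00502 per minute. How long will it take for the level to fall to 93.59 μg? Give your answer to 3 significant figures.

t½ = ln 2 / k = 0.69315 / 0.00502 ≈ 138.08 minutes.
Fraction remaining = 93.59/162.6 ≈ 0.57558.
n = log₂(162.6/93.59) = ln(1.7374)/ln 2 ≈ 0.7969 half-lives.
t = n × t½ = 0.7969 × 138.08 ≈ 110.03 minutes.

110 minutes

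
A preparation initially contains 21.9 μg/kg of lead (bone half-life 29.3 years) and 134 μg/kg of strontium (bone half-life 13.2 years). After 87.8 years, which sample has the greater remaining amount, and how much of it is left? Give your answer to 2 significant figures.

lead, 2.7 μg/kg

lead: 21.9 × (1/2)^2.9966 ≈ 2.744 μg/kg.
strontium: 134 × (1/2)^6.6515 ≈ 1.3329 μg/kg.
Lead has more remaining, at ≈ 2.744 μg/kg.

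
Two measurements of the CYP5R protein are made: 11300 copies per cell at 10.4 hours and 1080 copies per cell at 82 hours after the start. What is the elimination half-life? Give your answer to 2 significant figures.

Over Δt = 82 − 10.4 = 71.6 hours, the level fell by a factor of 11300/1080 ≈ 10.463.
n = log₂(10.463) ≈ 3.3872 half-lives, so t½ = 71.6/3.3872 ≈ 21.138 hours.

21 hours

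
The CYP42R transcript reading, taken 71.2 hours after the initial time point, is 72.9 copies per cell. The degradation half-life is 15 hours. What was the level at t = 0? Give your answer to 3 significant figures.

Number of half-lives elapsed: n = 71.2/15 ≈ 4.7467.
A₀ = A × 2^n = 72.9 × 2^4.7467 = 72.9 × 26.847 ≈ 1957.1 copies per cell.

1960 copies per cell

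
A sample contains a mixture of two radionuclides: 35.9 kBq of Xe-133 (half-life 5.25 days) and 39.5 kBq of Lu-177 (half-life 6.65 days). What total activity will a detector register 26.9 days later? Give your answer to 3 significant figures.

3.42 kBq

Xe-133: 35.9 × (1/2)^(26.9/5.25) = 35.9 × (1/2)^5.1238 ≈ 1.0296 kBq.
Lu-177: 39.5 × (1/2)^(26.9/6.65) = 39.5 × (1/2)^4.0451 ≈ 2.3927 kBq.
Total = 1.0296 + 2.3927 ≈ 3.4224 kBq.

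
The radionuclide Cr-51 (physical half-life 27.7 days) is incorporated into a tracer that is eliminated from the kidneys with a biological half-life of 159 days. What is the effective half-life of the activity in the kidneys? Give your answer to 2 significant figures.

1/t_eff = 1/t_phys + 1/t_biol = 1/27.7 + 1/159 = 0.04239 per day.
t_eff = 27.7 × 159 / (27.7 + 159) ≈ 23.59 days.

24 days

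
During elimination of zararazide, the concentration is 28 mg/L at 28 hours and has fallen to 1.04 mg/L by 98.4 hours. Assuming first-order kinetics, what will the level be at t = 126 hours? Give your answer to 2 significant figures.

Over Δt = 98.4 − 28 = 70.4 hours, the level fell by a factor of 28/1.04 ≈ 26.923.
n = log₂(26.923) ≈ 4.7508 half-lives, so t½ = 70.4/4.7508 ≈ 14.819 hours.
From t = 98.4 to t = 126: 1.04 × (1/2)^((126−98.4)/14.819) ≈ 0.286 mg/L.

0.29 mg/L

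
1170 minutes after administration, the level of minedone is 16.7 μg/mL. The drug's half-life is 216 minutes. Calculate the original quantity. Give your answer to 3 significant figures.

713 μg/mL

Number of half-lives elapsed: n = 1170/216 ≈ 5.4167.
A₀ = A × 2^n = 16.7 × 2^5.4167 = 16.7 × 42.715 ≈ 713.34 μg/mL.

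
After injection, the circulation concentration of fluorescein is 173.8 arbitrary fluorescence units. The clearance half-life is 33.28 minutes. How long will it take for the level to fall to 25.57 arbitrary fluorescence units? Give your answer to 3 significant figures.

Fraction remaining = 25.57/173.8 ≈ 0.14712.
n = log₂(173.8/25.57) = ln(6.797)/ln 2 ≈ 2.7649 half-lives.
t = n × t½ = 2.7649 × 33.28 ≈ 92.016 minutes.

92.0 minutes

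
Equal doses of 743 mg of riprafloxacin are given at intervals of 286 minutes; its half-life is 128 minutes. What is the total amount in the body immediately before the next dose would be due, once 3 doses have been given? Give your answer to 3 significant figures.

199 mg

The 3 doses were given 858, 572, 286 minutes ago.
Total = 743·(1/2)^(858/128) + 743·(1/2)^(572/128) + 743·(1/2)^(286/128)
      = 7.1309 + 33.555 + 157.9 ≈ 198.58 mg.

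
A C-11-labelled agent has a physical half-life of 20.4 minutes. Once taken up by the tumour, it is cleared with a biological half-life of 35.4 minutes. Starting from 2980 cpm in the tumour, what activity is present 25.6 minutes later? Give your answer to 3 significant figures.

1/t_eff = 1/t_phys + 1/t_biol = 1/20.4 + 1/35.4 = 0.077268 per minute.
t_eff = 20.4 × 35.4 / (20.4 + 35.4) ≈ 12.942 minutes.
Remaining = 2980 × (1/2)^(25.6/12.942) = 2980 × (1/2)^1.9781 ≈ 756.41 cpm.

756 cpm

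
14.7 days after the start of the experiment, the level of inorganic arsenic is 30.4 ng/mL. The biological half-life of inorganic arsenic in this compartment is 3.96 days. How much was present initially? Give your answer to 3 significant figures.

398 ng/mL

Number of half-lives elapsed: n = 14.7/3.96 ≈ 3.7121.
A₀ = A × 2^n = 30.4 × 2^3.7121 = 30.4 × 13.106 ≈ 398.41 ng/mL.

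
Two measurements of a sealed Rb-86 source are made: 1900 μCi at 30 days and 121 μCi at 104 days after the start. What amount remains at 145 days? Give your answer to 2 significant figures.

26 μCi

Over Δt = 104 − 30 = 74 days, the level fell by a factor of 1900/121 ≈ 15.702.
n = log₂(15.702) ≈ 3.9729 half-lives, so t½ = 74/3.9729 ≈ 18.626 days.
From t = 104 to t = 145: 121 × (1/2)^((145−104)/18.626) ≈ 26.312 μCi.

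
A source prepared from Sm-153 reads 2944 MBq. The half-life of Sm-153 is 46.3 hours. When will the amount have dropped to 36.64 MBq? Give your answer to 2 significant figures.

290 hours

Fraction remaining = 36.64/2944 ≈ 0.012446.
n = log₂(2944/36.64) = ln(80.349)/ln 2 ≈ 6.3282 half-lives.
t = n × t½ = 6.3282 × 46.3 ≈ 293 hours.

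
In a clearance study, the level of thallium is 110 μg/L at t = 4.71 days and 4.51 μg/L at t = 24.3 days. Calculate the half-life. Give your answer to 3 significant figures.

4.25 days

Over Δt = 24.3 − 4.71 = 19.59 days, the level fell by a factor of 110/4.51 ≈ 24.39.
n = log₂(24.39) ≈ 4.6082 half-lives, so t½ = 19.59/4.6082 ≈ 4.2511 days.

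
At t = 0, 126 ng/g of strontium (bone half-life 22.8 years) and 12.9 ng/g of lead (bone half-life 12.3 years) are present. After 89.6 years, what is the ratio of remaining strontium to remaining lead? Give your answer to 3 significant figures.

strontium: 126 × (1/2)^(89.6/22.8) = 126 × (1/2)^3.9298 ≈ 8.2675 ng/g.
lead: 12.9 × (1/2)^(89.6/12.3) = 12.9 × (1/2)^7.2846 ≈ 0.082741 ng/g.
Ratio ≈ 8.2675 / 0.082741 ≈ 99.921.

99.9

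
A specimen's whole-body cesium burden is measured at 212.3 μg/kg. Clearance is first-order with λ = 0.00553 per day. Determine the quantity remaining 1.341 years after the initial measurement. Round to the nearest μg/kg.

14 μg/kg

t½ = ln 2 / λ = 0.69315 / 0.00553 ≈ 125.34 days.
Convert the elapsed time: 1.341 years = 489.465 days.
Number of half-lives: n = 489.465/125.34 ≈ 3.905.
Remaining = 212.3 × (1/2)^3.905 = 212.3 × 0.066754 ≈ 14.172 μg/kg.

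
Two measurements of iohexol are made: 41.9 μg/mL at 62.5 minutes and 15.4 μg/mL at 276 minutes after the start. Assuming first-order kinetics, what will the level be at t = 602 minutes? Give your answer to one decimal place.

Over Δt = 276 − 62.5 = 213.5 minutes, the level fell by a factor of 41.9/15.4 ≈ 2.7208.
n = log₂(2.7208) ≈ 1.444 half-lives, so t½ = 213.5/1.444 ≈ 147.85 minutes.
From t = 276 to t = 602: 15.4 × (1/2)^((602−276)/147.85) ≈ 3.3402 μg/mL.

3.3 μg/mL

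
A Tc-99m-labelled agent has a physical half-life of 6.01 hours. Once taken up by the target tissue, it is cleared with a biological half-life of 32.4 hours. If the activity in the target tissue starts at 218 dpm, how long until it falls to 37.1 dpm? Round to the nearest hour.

1/t_eff = 1/t_phys + 1/t_biol = 1/6.01 + 1/32.4 = 0.19725 per hour.
t_eff = 6.01 × 32.4 / (6.01 + 32.4) ≈ 5.0696 hours.
n = log₂(218/37.1) ≈ 2.5548; t = 2.5548 × 5.0696 ≈ 12.952 hours.

13 hours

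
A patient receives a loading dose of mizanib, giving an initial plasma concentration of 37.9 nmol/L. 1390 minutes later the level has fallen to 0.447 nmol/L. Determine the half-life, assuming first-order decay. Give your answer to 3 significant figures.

217 minutes

A/A₀ = 0.447/37.9 ≈ 0.011794.
n = log₂(84.787) ≈ 6.4058 half-lives elapsed in 1390 minutes.
t½ = 1390/6.4058 ≈ 216.99 minutes.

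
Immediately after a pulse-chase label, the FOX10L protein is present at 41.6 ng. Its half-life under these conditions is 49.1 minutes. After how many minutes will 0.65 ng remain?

294.6 minutes

0.65/41.6 = 1/64, so 6 half-lives have elapsed.
t = 6 × 49.1 = 294.6 minutes.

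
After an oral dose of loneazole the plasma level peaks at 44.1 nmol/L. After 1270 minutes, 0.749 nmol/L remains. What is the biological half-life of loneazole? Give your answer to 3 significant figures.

216 minutes

A/A₀ = 0.749/44.1 ≈ 0.016984.
n = log₂(58.879) ≈ 5.8797 half-lives elapsed in 1270 minutes.
t½ = 1270/5.8797 ≈ 216 minutes.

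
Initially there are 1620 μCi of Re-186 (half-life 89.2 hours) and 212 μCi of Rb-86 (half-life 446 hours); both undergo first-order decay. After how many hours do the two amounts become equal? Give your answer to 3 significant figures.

Set 1620·(1/2)^(t/89.2) = 212·(1/2)^(t/446).
Taking log₂: log₂(1620/212) = t·(1/89.2 − 1/446).
log₂(7.6415) = 2.9339; 1/89.2 − 1/446 = 0.0089686.
t = 2.9339 / 0.0089686 ≈ 327.13 hours.

327 hours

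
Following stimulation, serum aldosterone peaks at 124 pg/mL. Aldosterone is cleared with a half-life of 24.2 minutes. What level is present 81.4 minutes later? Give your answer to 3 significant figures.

12.0 pg/mL

Number of half-lives: n = 81.4/24.2 ≈ 3.3636.
Remaining = 124 × (1/2)^3.3636 = 124 × 0.09715 ≈ 12.047 pg/mL.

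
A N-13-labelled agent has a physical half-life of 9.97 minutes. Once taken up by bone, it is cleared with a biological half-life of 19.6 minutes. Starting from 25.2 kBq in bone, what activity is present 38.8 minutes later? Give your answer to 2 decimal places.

1/t_eff = 1/t_phys + 1/t_biol = 1/9.97 + 1/19.6 = 0.15132 per minute.
t_eff = 9.97 × 19.6 / (9.97 + 19.6) ≈ 6.6085 minutes.
Remaining = 25.2 × (1/2)^(38.8/6.6085) = 25.2 × (1/2)^5.8713 ≈ 0.4305 kBq.

0.43 kBq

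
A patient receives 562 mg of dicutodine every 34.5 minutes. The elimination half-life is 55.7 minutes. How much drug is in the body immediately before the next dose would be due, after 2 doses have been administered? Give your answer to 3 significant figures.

604 mg

The 2 doses were given 69, 34.5 minutes ago.
Total = 562·(1/2)^(69/55.7) + 562·(1/2)^(34.5/55.7)
      = 238.14 + 365.83 ≈ 603.97 mg.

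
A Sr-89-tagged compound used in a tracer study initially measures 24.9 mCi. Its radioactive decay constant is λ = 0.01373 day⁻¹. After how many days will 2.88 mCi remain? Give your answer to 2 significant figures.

160 days

t½ = ln 2 / λ = 0.69315 / 0.01373 ≈ 50.484 days.
Fraction remaining = 2.88/24.9 ≈ 0.11566.
n = log₂(24.9/2.88) = ln(8.6458)/ln 2 ≈ 3.112 half-lives.
t = n × t½ = 3.112 × 50.484 ≈ 157.11 days.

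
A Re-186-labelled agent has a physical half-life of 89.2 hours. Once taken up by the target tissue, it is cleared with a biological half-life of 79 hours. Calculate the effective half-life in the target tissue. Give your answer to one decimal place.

41.9 hours

1/t_eff = 1/t_phys + 1/t_biol = 1/89.2 + 1/79 = 0.023869 per hour.
t_eff = 89.2 × 79 / (89.2 + 79) ≈ 41.895 hours.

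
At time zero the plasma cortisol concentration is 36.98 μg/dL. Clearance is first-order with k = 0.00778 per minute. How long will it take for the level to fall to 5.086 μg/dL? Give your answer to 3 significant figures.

t½ = ln 2 / k = 0.69315 / 0.00778 ≈ 89.093 minutes.
Fraction remaining = 5.086/36.98 ≈ 0.13753.
n = log₂(36.98/5.086) = ln(7.2709)/ln 2 ≈ 2.8621 half-lives.
t = n × t½ = 2.8621 × 89.093 ≈ 255 minutes.

255 minutes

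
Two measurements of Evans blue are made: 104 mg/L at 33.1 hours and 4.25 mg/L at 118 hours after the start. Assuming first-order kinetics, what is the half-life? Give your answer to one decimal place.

18.4 hours

Over Δt = 118 − 33.1 = 84.9 hours, the level fell by a factor of 104/4.25 ≈ 24.471.
n = log₂(24.471) ≈ 4.613 half-lives, so t½ = 84.9/4.613 ≈ 18.405 hours.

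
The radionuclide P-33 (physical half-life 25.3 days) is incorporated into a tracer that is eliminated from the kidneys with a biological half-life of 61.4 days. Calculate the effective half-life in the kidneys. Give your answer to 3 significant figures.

17.9 days

1/t_eff = 1/t_phys + 1/t_biol = 1/25.3 + 1/61.4 = 0.055812 per day.
t_eff = 25.3 × 61.4 / (25.3 + 61.4) ≈ 17.917 days.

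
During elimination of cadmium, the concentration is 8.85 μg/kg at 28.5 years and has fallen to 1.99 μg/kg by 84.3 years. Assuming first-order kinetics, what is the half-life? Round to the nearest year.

Over Δt = 84.3 − 28.5 = 55.8 years, the level fell by a factor of 8.85/1.99 ≈ 4.4472.
n = log₂(4.4472) ≈ 2.1529 half-lives, so t½ = 55.8/2.1529 ≈ 25.918 years.

26 years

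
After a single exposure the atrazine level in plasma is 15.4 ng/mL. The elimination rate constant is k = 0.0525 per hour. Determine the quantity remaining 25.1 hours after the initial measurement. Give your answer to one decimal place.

4.1 ng/mL

t½ = ln 2 / k = 0.69315 / 0.0525 ≈ 13.203 hours.
Number of half-lives: n = 25.1/13.203 ≈ 1.9011.
Remaining = 15.4 × (1/2)^1.9011 = 15.4 × 0.26774 ≈ 4.1232 ng/mL.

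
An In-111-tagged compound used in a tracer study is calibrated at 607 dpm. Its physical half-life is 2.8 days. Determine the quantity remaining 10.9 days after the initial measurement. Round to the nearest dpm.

41 dpm

Number of half-lives: n = 10.9/2.8 ≈ 3.8929.
Remaining = 607 × (1/2)^3.8929 = 607 × 0.067318 ≈ 40.862 dpm.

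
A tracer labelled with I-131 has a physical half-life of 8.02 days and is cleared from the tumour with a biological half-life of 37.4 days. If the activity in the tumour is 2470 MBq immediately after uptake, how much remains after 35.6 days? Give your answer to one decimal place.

58.9 MBq

1/t_eff = 1/t_phys + 1/t_biol = 1/8.02 + 1/37.4 = 0.15143 per day.
t_eff = 8.02 × 37.4 / (8.02 + 37.4) ≈ 6.6039 days.
Remaining = 2470 × (1/2)^(35.6/6.6039) = 2470 × (1/2)^5.3908 ≈ 58.872 MBq.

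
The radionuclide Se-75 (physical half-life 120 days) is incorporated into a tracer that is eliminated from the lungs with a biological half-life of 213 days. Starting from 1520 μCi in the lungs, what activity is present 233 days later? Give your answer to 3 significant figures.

1/t_eff = 1/t_phys + 1/t_biol = 1/120 + 1/213 = 0.013028 per day.
t_eff = 120 × 213 / (120 + 213) ≈ 76.757 days.
Remaining = 1520 × (1/2)^(233/76.757) = 1520 × (1/2)^3.0356 ≈ 185.37 μCi.

185 μCi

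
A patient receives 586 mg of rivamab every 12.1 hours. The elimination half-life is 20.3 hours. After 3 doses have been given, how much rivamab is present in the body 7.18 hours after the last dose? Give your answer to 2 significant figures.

The 3 doses were given 31.38, 19.28, 7.18 hours ago.
Total = 586·(1/2)^(31.38/20.3) + 586·(1/2)^(19.28/20.3) + 586·(1/2)^(7.18/20.3)
      = 200.71 + 303.38 + 458.59 ≈ 962.68 mg.

960 mg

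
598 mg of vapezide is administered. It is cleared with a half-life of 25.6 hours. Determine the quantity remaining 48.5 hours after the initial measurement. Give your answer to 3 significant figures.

Number of half-lives: n = 48.5/25.6 ≈ 1.8945.
Remaining = 598 × (1/2)^1.8945 = 598 × 0.26896 ≈ 160.84 mg.

161 mg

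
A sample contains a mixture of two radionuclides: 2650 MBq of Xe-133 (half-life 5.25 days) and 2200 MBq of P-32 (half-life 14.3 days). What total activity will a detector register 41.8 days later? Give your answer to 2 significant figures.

300 MBq

Xe-133: 2650 × (1/2)^(41.8/5.25) = 2650 × (1/2)^7.9619 ≈ 10.629 MBq.
P-32: 2200 × (1/2)^(41.8/14.3) = 2200 × (1/2)^2.9231 ≈ 290.06 MBq.
Total = 10.629 + 290.06 ≈ 300.69 MBq.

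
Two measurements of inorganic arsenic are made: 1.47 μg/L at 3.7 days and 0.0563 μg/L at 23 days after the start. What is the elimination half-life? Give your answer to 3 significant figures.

4.10 days

Over Δt = 23 − 3.7 = 19.3 days, the level fell by a factor of 1.47/0.0563 ≈ 26.11.
n = log₂(26.11) ≈ 4.7065 half-lives, so t½ = 19.3/4.7065 ≈ 4.1007 days.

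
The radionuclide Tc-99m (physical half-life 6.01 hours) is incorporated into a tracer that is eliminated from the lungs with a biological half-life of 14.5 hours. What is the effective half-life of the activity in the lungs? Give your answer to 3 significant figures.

4.25 hours

1/t_eff = 1/t_phys + 1/t_biol = 1/6.01 + 1/14.5 = 0.23535 per hour.
t_eff = 6.01 × 14.5 / (6.01 + 14.5) ≈ 4.2489 hours.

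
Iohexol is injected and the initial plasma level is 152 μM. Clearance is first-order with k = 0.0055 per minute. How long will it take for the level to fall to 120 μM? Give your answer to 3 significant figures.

43.0 minutes

t½ = ln 2 / k = 0.69315 / 0.0055 ≈ 126.03 minutes.
Fraction remaining = 120/152 ≈ 0.78947.
n = log₂(152/120) = ln(1.2667)/ln 2 ≈ 0.34104 half-lives.
t = n × t½ = 0.34104 × 126.03 ≈ 42.98 minutes.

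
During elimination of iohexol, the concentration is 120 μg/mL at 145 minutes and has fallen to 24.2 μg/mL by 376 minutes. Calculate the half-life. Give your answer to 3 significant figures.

100 minutes

Over Δt = 376 − 145 = 231 minutes, the level fell by a factor of 120/24.2 ≈ 4.9587.
n = log₂(4.9587) ≈ 2.31 half-lives, so t½ = 231/2.31 ≈ 100 minutes.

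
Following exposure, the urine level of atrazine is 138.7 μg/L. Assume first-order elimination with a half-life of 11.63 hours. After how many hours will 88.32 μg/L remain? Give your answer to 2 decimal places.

Fraction remaining = 88.32/138.7 ≈ 0.63677.
n = log₂(138.7/88.32) = ln(1.5704)/ln 2 ≈ 0.65116 half-lives.
t = n × t½ = 0.65116 × 11.63 ≈ 7.5729 hours.

7.57 hours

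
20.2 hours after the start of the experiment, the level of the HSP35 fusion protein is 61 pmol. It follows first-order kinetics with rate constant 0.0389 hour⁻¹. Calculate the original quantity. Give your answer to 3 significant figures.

t½ = ln 2 / λ = 0.69315 / 0.0389 ≈ 17.819 hours.
Number of half-lives elapsed: n = 20.2/17.819 ≈ 1.1336.
A₀ = A × 2^n = 61 × 2^1.1336 = 61 × 2.1941 ≈ 133.84 pmol.

134 pmol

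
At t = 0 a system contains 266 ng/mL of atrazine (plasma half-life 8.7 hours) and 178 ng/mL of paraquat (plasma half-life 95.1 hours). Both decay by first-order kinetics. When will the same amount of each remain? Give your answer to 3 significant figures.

5.55 hours

Set 266·(1/2)^(t/8.7) = 178·(1/2)^(t/95.1).
Taking log₂: log₂(266/178) = t·(1/8.7 − 1/95.1).
log₂(1.4944) = 0.57955; 1/8.7 − 1/95.1 = 0.10443.
t = 0.57955 / 0.10443 ≈ 5.5498 hours.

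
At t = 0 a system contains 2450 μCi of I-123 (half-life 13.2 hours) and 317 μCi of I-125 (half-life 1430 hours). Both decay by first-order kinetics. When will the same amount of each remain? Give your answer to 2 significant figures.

39 hours

Set 2450·(1/2)^(t/13.2) = 317·(1/2)^(t/1430).
Taking log₂: log₂(2450/317) = t·(1/13.2 − 1/1430).
log₂(7.7287) = 2.9502; 1/13.2 − 1/1430 = 0.075058.
t = 2.9502 / 0.075058 ≈ 39.306 hours.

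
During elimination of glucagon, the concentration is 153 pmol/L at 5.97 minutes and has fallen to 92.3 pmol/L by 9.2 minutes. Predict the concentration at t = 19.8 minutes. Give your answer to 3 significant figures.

Over Δt = 9.2 − 5.97 = 3.23 minutes, the level fell by a factor of 153/92.3 ≈ 1.6576.
n = log₂(1.6576) ≈ 0.72913 half-lives, so t½ = 3.23/0.72913 ≈ 4.4299 minutes.
From t = 9.2 to t = 19.8: 92.3 × (1/2)^((19.8−9.2)/4.4299) ≈ 17.575 pmol/L.

17.6 pmol/L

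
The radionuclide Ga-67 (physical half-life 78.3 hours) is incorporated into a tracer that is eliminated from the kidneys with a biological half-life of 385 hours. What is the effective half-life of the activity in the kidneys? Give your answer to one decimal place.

65.1 hours

1/t_eff = 1/t_phys + 1/t_biol = 1/78.3 + 1/385 = 0.015369 per hour.
t_eff = 78.3 × 385 / (78.3 + 385) ≈ 65.067 hours.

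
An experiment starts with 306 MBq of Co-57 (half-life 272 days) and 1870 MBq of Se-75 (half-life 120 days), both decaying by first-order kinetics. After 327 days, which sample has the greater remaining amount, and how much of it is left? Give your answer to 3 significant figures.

Co-57: 306 × (1/2)^1.2022 ≈ 132.99 MBq.
Se-75: 1870 × (1/2)^2.725 ≈ 282.84 MBq.
Se-75 has more remaining, at ≈ 282.84 MBq.

Se-75, 283 MBq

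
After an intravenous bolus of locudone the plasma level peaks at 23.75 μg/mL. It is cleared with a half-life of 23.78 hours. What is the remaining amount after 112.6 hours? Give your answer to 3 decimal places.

Number of half-lives: n = 112.6/23.78 ≈ 4.7351.
Remaining = 23.75 × (1/2)^4.7351 = 23.75 × 0.037549 ≈ 0.8918 μg/mL.

0.892 μg/mL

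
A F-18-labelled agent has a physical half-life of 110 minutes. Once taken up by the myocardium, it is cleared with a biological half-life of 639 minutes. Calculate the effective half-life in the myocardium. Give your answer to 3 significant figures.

1/t_eff = 1/t_phys + 1/t_biol = 1/110 + 1/639 = 0.010656 per minute.
t_eff = 110 × 639 / (110 + 639) ≈ 93.845 minutes.

93.8 minutes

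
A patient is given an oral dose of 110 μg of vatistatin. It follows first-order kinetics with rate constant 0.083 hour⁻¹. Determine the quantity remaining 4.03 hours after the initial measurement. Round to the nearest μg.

t½ = ln 2 / λ = 0.69315 / 0.083 ≈ 8.3512 hours.
Number of half-lives: n = 4.03/8.3512 ≈ 0.48257.
Remaining = 110 × (1/2)^0.48257 = 110 × 0.7157 ≈ 78.727 μg.

79 μg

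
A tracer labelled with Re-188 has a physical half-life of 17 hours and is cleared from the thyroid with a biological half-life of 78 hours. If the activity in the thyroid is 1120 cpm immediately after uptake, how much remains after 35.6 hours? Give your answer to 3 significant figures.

1/t_eff = 1/t_phys + 1/t_biol = 1/17 + 1/78 = 0.071644 per hour.
t_eff = 17 × 78 / (17 + 78) ≈ 13.958 hours.
Remaining = 1120 × (1/2)^(35.6/13.958) = 1120 × (1/2)^2.5505 ≈ 191.18 cpm.

191 cpm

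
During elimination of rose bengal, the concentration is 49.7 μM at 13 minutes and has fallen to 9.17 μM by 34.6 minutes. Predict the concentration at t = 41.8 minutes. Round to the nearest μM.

5 μM

Over Δt = 34.6 − 13 = 21.6 minutes, the level fell by a factor of 49.7/9.17 ≈ 5.4198.
n = log₂(5.4198) ≈ 2.4383 half-lives, so t½ = 21.6/2.4383 ≈ 8.8588 minutes.
From t = 34.6 to t = 41.8: 9.17 × (1/2)^((41.8−34.6)/8.8588) ≈ 5.2204 μM.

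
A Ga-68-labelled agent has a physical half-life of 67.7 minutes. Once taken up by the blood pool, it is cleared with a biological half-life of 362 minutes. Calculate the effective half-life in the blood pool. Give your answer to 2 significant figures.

1/t_eff = 1/t_phys + 1/t_biol = 1/67.7 + 1/362 = 0.017533 per minute.
t_eff = 67.7 × 362 / (67.7 + 362) ≈ 57.034 minutes.

57 minutes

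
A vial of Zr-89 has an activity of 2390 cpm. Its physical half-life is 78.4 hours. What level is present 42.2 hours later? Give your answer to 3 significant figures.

1650 cpm

Number of half-lives: n = 42.2/78.4 ≈ 0.53827.
Remaining = 2390 × (1/2)^0.53827 = 2390 × 0.6886 ≈ 1645.8 cpm.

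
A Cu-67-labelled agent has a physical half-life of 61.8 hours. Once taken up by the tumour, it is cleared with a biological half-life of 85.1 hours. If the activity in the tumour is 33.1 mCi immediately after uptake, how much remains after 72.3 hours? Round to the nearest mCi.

8 mCi

1/t_eff = 1/t_phys + 1/t_biol = 1/61.8 + 1/85.1 = 0.027932 per hour.
t_eff = 61.8 × 85.1 / (61.8 + 85.1) ≈ 35.801 hours.
Remaining = 33.1 × (1/2)^(72.3/35.801) = 33.1 × (1/2)^2.0195 ≈ 8.164 mCi.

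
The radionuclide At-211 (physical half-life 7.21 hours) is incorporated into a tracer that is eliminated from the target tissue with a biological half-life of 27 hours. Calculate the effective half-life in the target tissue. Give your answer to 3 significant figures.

1/t_eff = 1/t_phys + 1/t_biol = 1/7.21 + 1/27 = 0.17573 per hour.
t_eff = 7.21 × 27 / (7.21 + 27) ≈ 5.6904 hours.

5.69 hours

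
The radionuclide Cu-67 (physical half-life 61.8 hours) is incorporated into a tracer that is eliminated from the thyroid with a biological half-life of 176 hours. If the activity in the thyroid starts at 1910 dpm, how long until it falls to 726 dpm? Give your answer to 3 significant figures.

1/t_eff = 1/t_phys + 1/t_biol = 1/61.8 + 1/176 = 0.021863 per hour.
t_eff = 61.8 × 176 / (61.8 + 176) ≈ 45.739 hours.
n = log₂(1910/726) ≈ 1.3955; t = 1.3955 × 45.739 ≈ 63.831 hours.

63.8 hours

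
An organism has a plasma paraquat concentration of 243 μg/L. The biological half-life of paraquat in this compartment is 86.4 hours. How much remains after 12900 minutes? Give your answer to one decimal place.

Convert the elapsed time: 12900 minutes = 215 hours.
Number of half-lives: n = 215/86.4 ≈ 2.4884.
Remaining = 243 × (1/2)^2.4884 = 243 × 0.1782 ≈ 43.303 μg/L.

43.3 μg/L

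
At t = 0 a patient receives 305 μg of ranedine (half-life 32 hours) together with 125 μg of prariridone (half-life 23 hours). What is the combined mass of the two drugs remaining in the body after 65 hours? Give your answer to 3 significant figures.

ranedine: 305 × (1/2)^(65/32) = 305 × (1/2)^2.0312 ≈ 74.616 μg.
prariridone: 125 × (1/2)^(65/23) = 125 × (1/2)^2.8261 ≈ 17.627 μg.
Total = 74.616 + 17.627 ≈ 92.243 μg.

92.2 μg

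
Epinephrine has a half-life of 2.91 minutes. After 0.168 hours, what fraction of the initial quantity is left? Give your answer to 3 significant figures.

0.0906

0.168 hours = 10.08 minutes.
n = 10.08/2.91 ≈ 3.4639 half-lives.
Fraction remaining = (1/2)^3.4639 ≈ 0.090627.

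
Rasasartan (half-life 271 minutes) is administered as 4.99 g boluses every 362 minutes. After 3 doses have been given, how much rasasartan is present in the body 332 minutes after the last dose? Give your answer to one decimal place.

The 3 doses were given 1056, 694, 332 minutes ago.
Total = 4.99·(1/2)^(1056/271) + 4.99·(1/2)^(694/271) + 4.99·(1/2)^(332/271)
      = 0.33503 + 0.84566 + 2.1346 ≈ 3.3153 g.

3.3 g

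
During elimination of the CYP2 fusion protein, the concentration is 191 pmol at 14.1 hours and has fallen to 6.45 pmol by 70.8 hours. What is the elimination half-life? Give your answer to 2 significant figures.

12 hours

Over Δt = 70.8 − 14.1 = 56.7 hours, the level fell by a factor of 191/6.45 ≈ 29.612.
n = log₂(29.612) ≈ 4.8881 half-lives, so t½ = 56.7/4.8881 ≈ 11.6 hours.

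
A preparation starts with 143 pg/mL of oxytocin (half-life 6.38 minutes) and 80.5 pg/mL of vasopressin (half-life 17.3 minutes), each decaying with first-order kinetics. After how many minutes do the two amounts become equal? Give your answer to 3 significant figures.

Set 143·(1/2)^(t/6.38) = 80.5·(1/2)^(t/17.3).
Taking log₂: log₂(143/80.5) = t·(1/6.38 − 1/17.3).
log₂(1.7764) = 0.82895; 1/6.38 − 1/17.3 = 0.098936.
t = 0.82895 / 0.098936 ≈ 8.3787 minutes.

8.38 minutes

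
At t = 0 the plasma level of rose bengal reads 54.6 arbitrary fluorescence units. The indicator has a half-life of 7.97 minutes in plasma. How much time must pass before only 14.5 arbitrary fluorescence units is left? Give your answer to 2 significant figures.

15 minutes

Fraction remaining = 14.5/54.6 ≈ 0.26557.
n = log₂(54.6/14.5) = ln(3.7655)/ln 2 ≈ 1.9128 half-lives.
t = n × t½ = 1.9128 × 7.97 ≈ 15.245 minutes.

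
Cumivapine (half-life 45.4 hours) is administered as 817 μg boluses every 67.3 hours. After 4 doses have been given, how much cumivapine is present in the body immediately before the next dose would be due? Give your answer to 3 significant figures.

448 μg

The 4 doses were given 269.2, 201.9, 134.6, 67.3 hours ago.
Total = 817·(1/2)^(269.2/45.4) + 817·(1/2)^(201.9/45.4) + 817·(1/2)^(134.6/45.4) + 817·(1/2)^(67.3/45.4)
      = 13.405 + 37.454 + 104.65 + 292.4 ≈ 447.91 μg.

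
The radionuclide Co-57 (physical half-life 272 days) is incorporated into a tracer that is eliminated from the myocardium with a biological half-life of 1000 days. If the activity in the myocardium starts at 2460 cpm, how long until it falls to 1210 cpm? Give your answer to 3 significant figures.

219 days

1/t_eff = 1/t_phys + 1/t_biol = 1/272 + 1/1000 = 0.0046765 per day.
t_eff = 272 × 1000 / (272 + 1000) ≈ 213.84 days.
n = log₂(2460/1210) ≈ 1.0237; t = 1.0237 × 213.84 ≈ 218.89 days.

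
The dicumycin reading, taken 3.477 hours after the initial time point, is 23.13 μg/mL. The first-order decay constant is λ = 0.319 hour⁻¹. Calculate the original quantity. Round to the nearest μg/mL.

70 μg/mL

t½ = ln 2 / λ = 0.69315 / 0.319 ≈ 2.1729 hours.
Number of half-lives elapsed: n = 3.477/2.1729 ≈ 1.6002.
A₀ = A × 2^n = 23.13 × 2^1.6002 = 23.13 × 3.0318 ≈ 70.126 μg/mL.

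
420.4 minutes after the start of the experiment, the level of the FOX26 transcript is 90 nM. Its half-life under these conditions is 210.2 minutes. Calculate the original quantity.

Number of half-lives elapsed: n = 420.4/210.2 ≈ 2.
A₀ = A × 2^n = 90 × 2^2 = 90 × 4 ≈ 360 nM.

360 nM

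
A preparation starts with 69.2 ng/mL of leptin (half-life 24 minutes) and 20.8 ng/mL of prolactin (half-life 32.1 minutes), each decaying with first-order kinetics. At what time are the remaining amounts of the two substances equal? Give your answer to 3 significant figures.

165 minutes

Set 69.2·(1/2)^(t/24) = 20.8·(1/2)^(t/32.1).
Taking log₂: log₂(69.2/20.8) = t·(1/24 − 1/32.1).
log₂(3.3269) = 1.7342; 1/24 − 1/32.1 = 0.010514.
t = 1.7342 / 0.010514 ≈ 164.94 minutes.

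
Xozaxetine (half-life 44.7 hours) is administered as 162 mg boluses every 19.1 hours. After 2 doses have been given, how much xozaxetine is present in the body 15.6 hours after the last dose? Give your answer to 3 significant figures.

The 2 doses were given 34.7, 15.6 hours ago.
Total = 162·(1/2)^(34.7/44.7) + 162·(1/2)^(15.6/44.7)
      = 94.587 + 127.19 ≈ 221.78 mg.

222 mg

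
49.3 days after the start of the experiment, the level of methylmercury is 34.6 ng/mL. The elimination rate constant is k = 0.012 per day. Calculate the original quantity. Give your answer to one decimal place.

62.5 ng/mL

t½ = ln 2 / k = 0.69315 / 0.012 ≈ 57.762 days.
Number of half-lives elapsed: n = 49.3/57.762 ≈ 0.8535.
A₀ = A × 2^n = 34.6 × 2^0.8535 = 34.6 × 1.8069 ≈ 62.518 ng/mL.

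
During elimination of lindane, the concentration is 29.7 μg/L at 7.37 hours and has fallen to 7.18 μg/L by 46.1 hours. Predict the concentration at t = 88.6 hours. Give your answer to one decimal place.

1.5 μg/L

Over Δt = 46.1 − 7.37 = 38.73 hours, the level fell by a factor of 29.7/7.18 ≈ 4.1365.
n = log₂(4.1365) ≈ 2.0484 half-lives, so t½ = 38.73/2.0484 ≈ 18.907 hours.
From t = 46.1 to t = 88.6: 7.18 × (1/2)^((88.6−46.1)/18.907) ≈ 1.5117 μg/L.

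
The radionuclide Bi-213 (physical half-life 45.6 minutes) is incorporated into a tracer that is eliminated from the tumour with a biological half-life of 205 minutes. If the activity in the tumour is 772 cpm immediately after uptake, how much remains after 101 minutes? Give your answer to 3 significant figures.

118 cpm

1/t_eff = 1/t_phys + 1/t_biol = 1/45.6 + 1/205 = 0.026808 per minute.
t_eff = 45.6 × 205 / (45.6 + 205) ≈ 37.302 minutes.
Remaining = 772 × (1/2)^(101/37.302) = 772 × (1/2)^2.7076 ≈ 118.18 cpm.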